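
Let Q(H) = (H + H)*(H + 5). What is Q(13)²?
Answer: 219024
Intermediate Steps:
Q(H) = 2*H*(5 + H) (Q(H) = (2*H)*(5 + H) = 2*H*(5 + H))
Q(13)² = (2*13*(5 + 13))² = (2*13*18)² = 468² = 219024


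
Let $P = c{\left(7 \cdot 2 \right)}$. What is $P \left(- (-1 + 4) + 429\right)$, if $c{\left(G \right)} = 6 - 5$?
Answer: $426$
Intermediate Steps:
$c{\left(G \right)} = 1$
$P = 1$
$P \left(- (-1 + 4) + 429\right) = 1 \left(- (-1 + 4) + 429\right) = 1 \left(\left(-1\right) 3 + 429\right) = 1 \left(-3 + 429\right) = 1 \cdot 426 = 426$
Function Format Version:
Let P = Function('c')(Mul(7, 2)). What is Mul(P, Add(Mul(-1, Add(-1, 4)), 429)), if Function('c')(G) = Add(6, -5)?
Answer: 426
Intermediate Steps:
Function('c')(G) = 1
P = 1
Mul(P, Add(Mul(-1, Add(-1, 4)), 429)) = Mul(1, Add(Mul(-1, Add(-1, 4)), 429)) = Mul(1, Add(Mul(-1, 3), 429)) = Mul(1, Add(-3, 429)) = Mul(1, 426) = 426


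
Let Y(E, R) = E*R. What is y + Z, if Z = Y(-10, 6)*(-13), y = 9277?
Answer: 10057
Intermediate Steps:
Z = 780 (Z = -10*6*(-13) = -60*(-13) = 780)
y + Z = 9277 + 780 = 10057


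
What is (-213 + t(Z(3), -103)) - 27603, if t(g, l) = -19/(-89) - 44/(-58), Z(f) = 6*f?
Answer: -71790587/2581 ≈ -27815.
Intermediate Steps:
t(g, l) = 2509/2581 (t(g, l) = -19*(-1/89) - 44*(-1/58) = 19/89 + 22/29 = 2509/2581)
(-213 + t(Z(3), -103)) - 27603 = (-213 + 2509/2581) - 27603 = -547244/2581 - 27603 = -71790587/2581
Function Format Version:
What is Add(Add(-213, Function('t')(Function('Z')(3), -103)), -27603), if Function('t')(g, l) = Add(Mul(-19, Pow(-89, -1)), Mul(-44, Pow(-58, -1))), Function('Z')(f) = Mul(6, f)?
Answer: Rational(-71790587, 2581) ≈ -27815.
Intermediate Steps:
Function('t')(g, l) = Rational(2509, 2581) (Function('t')(g, l) = Add(Mul(-19, Rational(-1, 89)), Mul(-44, Rational(-1, 58))) = Add(Rational(19, 89), Rational(22, 29)) = Rational(2509, 2581))
Add(Add(-213, Function('t')(Function('Z')(3), -103)), -27603) = Add(Add(-213, Rational(2509, 2581)), -27603) = Add(Rational(-547244, 2581), -27603) = Rational(-71790587, 2581)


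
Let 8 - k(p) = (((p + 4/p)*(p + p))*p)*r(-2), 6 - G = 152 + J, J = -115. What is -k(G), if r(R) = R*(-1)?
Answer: -119668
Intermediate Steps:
G = -31 (G = 6 - (152 - 115) = 6 - 1*37 = 6 - 37 = -31)
r(R) = -R
k(p) = 8 - 4*p²*(p + 4/p) (k(p) = 8 - ((p + 4/p)*(p + p))*p*(-1*(-2)) = 8 - ((p + 4/p)*(2*p))*p*2 = 8 - (2*p*(p + 4/p))*p*2 = 8 - 2*p²*(p + 4/p)*2 = 8 - 4*p²*(p + 4/p))
-k(G) = -(8 - 16*(-31) - 4*(-31)³) = -(8 + 496 - 4*(-29791)) = -(8 + 496 + 119164) = -1*119668 = -119668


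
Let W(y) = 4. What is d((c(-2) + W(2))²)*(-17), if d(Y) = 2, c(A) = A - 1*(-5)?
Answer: -34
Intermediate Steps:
c(A) = 5 + A (c(A) = A + 5 = 5 + A)
d((c(-2) + W(2))²)*(-17) = 2*(-17) = -34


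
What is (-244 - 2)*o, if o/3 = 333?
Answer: -245754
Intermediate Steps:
o = 999 (o = 3*333 = 999)
(-244 - 2)*o = (-244 - 2)*999 = -246*999 = -245754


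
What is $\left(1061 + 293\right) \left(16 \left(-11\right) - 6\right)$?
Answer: $-246428$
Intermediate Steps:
$\left(1061 + 293\right) \left(16 \left(-11\right) - 6\right) = 1354 \left(-176 - 6\right) = 1354 \left(-182\right) = -246428$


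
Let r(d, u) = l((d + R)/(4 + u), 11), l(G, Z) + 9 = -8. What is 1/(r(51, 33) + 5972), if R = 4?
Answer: 1/5955 ≈ 0.00016793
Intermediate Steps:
l(G, Z) = -17 (l(G, Z) = -9 - 8 = -17)
r(d, u) = -17
1/(r(51, 33) + 5972) = 1/(-17 + 5972) = 1/5955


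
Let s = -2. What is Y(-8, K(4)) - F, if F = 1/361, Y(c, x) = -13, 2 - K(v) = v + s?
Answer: -4694/361 ≈ -13.003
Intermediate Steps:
K(v) = 4 - v (K(v) = 2 - (v - 2) = 2 - (-2 + v) = 2 + (2 - v) = 4 - v)
F = 1/361 ≈ 0.0027701
Y(-8, K(4)) - F = -13 - 1*1/361 = -13 - 1/361 = -4694/361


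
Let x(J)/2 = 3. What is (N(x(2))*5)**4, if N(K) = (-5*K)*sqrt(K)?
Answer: 18225000000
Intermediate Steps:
x(J) = 6 (x(J) = 2*3 = 6)
N(K) = -5*K**(3/2)
(N(x(2))*5)**4 = (-30*sqrt(6)*5)**4 = (-150*sqrt(6))**4 = 18225000000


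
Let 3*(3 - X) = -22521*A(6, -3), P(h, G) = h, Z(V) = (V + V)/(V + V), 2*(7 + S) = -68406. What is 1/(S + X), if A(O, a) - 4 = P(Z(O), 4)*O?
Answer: 1/40863 ≈ 2.4472e-5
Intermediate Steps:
S = -34210 (S = -7 + (½)*(-68406) = -7 - 34203 = -34210)
Z(V) = 1 (Z(V) = (2*V)/((2*V)) = (2*V)*(1/(2*V)) = 1)
A(O, a) = 4 + O (A(O, a) = 4 + 1*O = 4 + O)
X = 75073 (X = 3 - (-7507)*(4 + 6) = 3 - (-7507)*10 = 3 - ⅓*(-225210) = 3 + 75070 = 75073)
1/(S + X) = 1/(-34210 + 75073) = 1/40863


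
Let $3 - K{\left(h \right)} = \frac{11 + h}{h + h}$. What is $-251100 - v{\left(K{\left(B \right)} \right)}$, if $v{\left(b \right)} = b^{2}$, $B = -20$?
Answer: $- \frac{401772321}{1600} \approx -2.5111 \cdot 10^{5}$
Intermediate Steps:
$K{\left(h \right)} = 3 - \frac{11 + h}{2 h}$ ($K{\left(h \right)} = 3 - \frac{11 + h}{h + h} = 3 - \frac{11 + h}{2 h}$)
$-251100 - v{\left(K{\left(B \right)} \right)} = -251100 - \left(\frac{-11 + 5 \left(-20\right)}{2 \left(-20\right)}\right)^{2} = -251100 - \left(\frac{1}{2} \left(- \frac{1}{20}\right) \left(-11 - 100\right)\right)^{2} = -251100 - \left(\frac{1}{2} \left(- \frac{1}{20}\right) \left(-111\right)\right)^{2} = -251100 - \left(\frac{111}{40}\right)^{2} = -251100 - \frac{12321}{1600} = - \frac{401772321}{1600}$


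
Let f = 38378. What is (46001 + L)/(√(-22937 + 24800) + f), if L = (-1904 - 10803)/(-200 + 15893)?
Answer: 27704348480708/23113733546553 - 2165642958*√23/7704577848851 ≈ 1.1973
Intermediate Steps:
L = -12707/15693 ≈ -0.80972
(46001 + L)/(√(-22937 + 24800) + f) = (46001 - 12707/15693)/(√(-22937 + 24800) + 38378) = 721880986/(15693*(√1863 + 38378)) = 721880986/(15693*(9*√23 + 38378)) = 721880986/(15693*(38378 + 9*√23))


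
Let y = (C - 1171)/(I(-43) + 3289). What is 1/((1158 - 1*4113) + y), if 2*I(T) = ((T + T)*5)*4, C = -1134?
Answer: -2429/7180000 ≈ -0.00033830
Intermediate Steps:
I(T) = 20*T (I(T) = (((T + T)*5)*4)/2 = (((2*T)*5)*4)/2 = ((10*T)*4)/2 = (40*T)/2 = 20*T)
y = -2305/2429 (y = (-1134 - 1171)/(20*(-43) + 3289) = -2305/(-860 + 3289) = -2305/2429 ≈ -0.94895)
1/((1158 - 1*4113) + y) = 1/((1158 - 1*4113) - 2305/2429) = 1/((1158 - 4113) - 2305/2429) = 1/(-2955 - 2305/2429) = 1/(-7180000/2429) = -2429/7180000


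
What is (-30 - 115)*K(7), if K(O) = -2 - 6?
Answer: 1160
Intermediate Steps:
K(O) = -8
(-30 - 115)*K(7) = (-30 - 115)*(-8) = -145*(-8) = 1160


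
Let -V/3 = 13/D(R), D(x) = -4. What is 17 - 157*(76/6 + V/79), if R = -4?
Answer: -1887509/948 ≈ -1991.0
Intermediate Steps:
V = 39/4 (V = -39/(-4) = -39*(-1)/4 = -3*(-13/4) = 39/4 ≈ 9.7500)
17 - 157*(76/6 + V/79) = 17 - 157*(76/6 + (39/4)/79) = 17 - 157*(76*(⅙) + (39/4)*(1/79)) = 17 - 157*(38/3 + 39/316) = 17 - 157*12125/948 = 17 - 1903625/948 = -1887509/948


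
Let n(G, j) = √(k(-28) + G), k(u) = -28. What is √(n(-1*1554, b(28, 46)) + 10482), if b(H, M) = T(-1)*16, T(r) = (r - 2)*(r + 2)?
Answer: √(10482 + I*√1582) ≈ 102.38 + 0.1942*I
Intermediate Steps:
T(r) = (-2 + r)*(2 + r)
b(H, M) = -48 (b(H, M) = (-4 + (-1)²)*16 = (-4 + 1)*16 = -3*16 = -48)
n(G, j) = √(-28 + G)
√(n(-1*1554, b(28, 46)) + 10482) = √(√(-28 - 1*1554) + 10482) = √(√(-28 - 1554) + 10482) = √(√(-1582) + 10482) = √(I*√1582 + 10482) = √(10482 + I*√1582)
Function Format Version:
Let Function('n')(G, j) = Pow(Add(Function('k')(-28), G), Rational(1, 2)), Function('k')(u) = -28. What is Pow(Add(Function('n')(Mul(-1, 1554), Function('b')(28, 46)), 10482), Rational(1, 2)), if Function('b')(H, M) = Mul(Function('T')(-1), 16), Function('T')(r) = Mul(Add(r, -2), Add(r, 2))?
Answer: Pow(Add(10482, Mul(I, Pow(1582, Rational(1, 2)))), Rational(1, 2)) ≈ Add(102.38, Mul(0.1942, I))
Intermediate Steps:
Function('T')(r) = Mul(Add(-2, r), Add(2, r))
Function('b')(H, M) = -48 (Function('b')(H, M) = Mul(Add(-4, Pow(-1, 2)), 16) = Mul(Add(-4, 1), 16) = Mul(-3, 16) = -48)
Function('n')(G, j) = Pow(Add(-28, G), Rational(1, 2))
Pow(Add(Function('n')(Mul(-1, 1554), Function('b')(28, 46)), 10482), Rational(1, 2)) = Pow(Add(Pow(Add(-28, Mul(-1, 1554)), Rational(1, 2)), 10482), Rational(1, 2)) = Pow(Add(Pow(Add(-28, -1554), Rational(1, 2)), 10482), Rational(1, 2)) = Pow(Add(Pow(-1582, Rational(1, 2)), 10482), Rational(1, 2)) = Pow(Add(Mul(I, Pow(1582, Rational(1, 2))), 10482), Rational(1, 2)) = Pow(Add(10482, Mul(I, Pow(1582, Rational(1, 2)))), Rational(1, 2))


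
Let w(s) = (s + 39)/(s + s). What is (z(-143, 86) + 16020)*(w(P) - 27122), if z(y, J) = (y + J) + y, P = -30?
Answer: -429072413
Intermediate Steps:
w(s) = (39 + s)/(2*s) (w(s) = (39 + s)/((2*s)) = (39 + s)*(1/(2*s)) = (39 + s)/(2*s))
z(y, J) = J + 2*y (z(y, J) = (J + y) + y = J + 2*y)
(z(-143, 86) + 16020)*(w(P) - 27122) = ((86 + 2*(-143)) + 16020)*((½)*(39 - 30)/(-30) - 27122) = ((86 - 286) + 16020)*((½)*(-1/30)*9 - 27122) = (-200 + 16020)*(-3/20 - 27122) = 15820*(-542443/20) = -429072413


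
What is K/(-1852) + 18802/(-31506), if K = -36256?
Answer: 138432529/7293639 ≈ 18.980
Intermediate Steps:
K/(-1852) + 18802/(-31506) = -36256/(-1852) + 18802/(-31506) = -36256*(-1/1852) + 18802*(-1/31506) = 9064/463 - 9401/15753 = 138432529/7293639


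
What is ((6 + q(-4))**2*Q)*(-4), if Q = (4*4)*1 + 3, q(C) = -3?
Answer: -684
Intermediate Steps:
Q = 19 (Q = 16*1 + 3 = 16 + 3 = 19)
((6 + q(-4))**2*Q)*(-4) = ((6 - 3)**2*19)*(-4) = (3**2*19)*(-4) = (9*19)*(-4) = 171*(-4) = -684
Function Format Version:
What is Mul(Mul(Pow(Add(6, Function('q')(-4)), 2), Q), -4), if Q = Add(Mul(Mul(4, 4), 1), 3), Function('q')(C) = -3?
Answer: -684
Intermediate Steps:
Q = 19 (Q = Add(Mul(16, 1), 3) = Add(16, 3) = 19)
Mul(Mul(Pow(Add(6, Function('q')(-4)), 2), Q), -4) = Mul(Mul(Pow(Add(6, -3), 2), 19), -4) = Mul(Mul(Pow(3, 2), 19), -4) = Mul(Mul(9, 19), -4) = Mul(171, -4) = -684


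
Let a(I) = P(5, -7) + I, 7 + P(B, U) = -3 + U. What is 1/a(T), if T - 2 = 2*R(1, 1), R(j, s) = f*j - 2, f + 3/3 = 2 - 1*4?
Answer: -1/25 ≈ -0.040000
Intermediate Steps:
P(B, U) = -10 + U (P(B, U) = -7 + (-3 + U) = -10 + U)
f = -3 (f = -1 + (2 - 1*4) = -1 + (2 - 4) = -1 - 2 = -3)
R(j, s) = -2 - 3*j (R(j, s) = -3*j - 2 = -2 - 3*j)
T = -8 (T = 2 + 2*(-2 - 3*1) = 2 + 2*(-2 - 3) = 2 + 2*(-5) = 2 - 10 = -8)
a(I) = -17 + I (a(I) = (-10 - 7) + I = -17 + I)
1/a(T) = 1/(-17 - 8) = 1/(-25) = -1/25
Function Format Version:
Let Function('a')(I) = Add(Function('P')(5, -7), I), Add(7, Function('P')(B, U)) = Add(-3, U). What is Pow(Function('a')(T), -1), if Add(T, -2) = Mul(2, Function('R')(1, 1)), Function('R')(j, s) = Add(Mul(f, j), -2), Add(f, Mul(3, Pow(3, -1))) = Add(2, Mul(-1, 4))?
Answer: Rational(-1, 25) ≈ -0.040000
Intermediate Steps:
Function('P')(B, U) = Add(-10, U) (Function('P')(B, U) = Add(-7, Add(-3, U)) = Add(-10, U))
f = -3 (f = Add(-1, Add(2, Mul(-1, 4))) = Add(-1, Add(2, -4)) = Add(-1, -2) = -3)
Function('R')(j, s) = Add(-2, Mul(-3, j)) (Function('R')(j, s) = Add(Mul(-3, j), -2) = Add(-2, Mul(-3, j)))
T = -8 (T = Add(2, Mul(2, Add(-2, Mul(-3, 1)))) = Add(2, Mul(2, Add(-2, -3))) = Add(2, Mul(2, -5)) = Add(2, -10) = -8)
Function('a')(I) = Add(-17, I) (Function('a')(I) = Add(Add(-10, -7), I) = Add(-17, I))
Pow(Function('a')(T), -1) = Pow(Add(-17, -8), -1) = Pow(-25, -1) = Rational(-1, 25)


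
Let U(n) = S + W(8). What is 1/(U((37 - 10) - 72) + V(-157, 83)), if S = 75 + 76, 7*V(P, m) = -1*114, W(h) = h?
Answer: 7/999 ≈ 0.0070070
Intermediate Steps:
V(P, m) = -114/7 (V(P, m) = (-1*114)/7 = (⅐)*(-114) = -114/7)
S = 151
U(n) = 159 (U(n) = 151 + 8 = 159)
1/(U((37 - 10) - 72) + V(-157, 83)) = 1/(159 - 114/7) = 1/(999/7) = 7/999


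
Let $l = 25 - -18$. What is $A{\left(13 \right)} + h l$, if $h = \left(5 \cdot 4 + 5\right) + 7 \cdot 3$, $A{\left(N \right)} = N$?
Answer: $1991$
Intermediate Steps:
$l = 43$ ($l = 25 + 18 = 43$)
$h = 46$ ($h = \left(20 + 5\right) + 21 = 25 + 21 = 46$)
$A{\left(13 \right)} + h l = 13 + 46 \cdot 43 = 13 + 1978 = 1991$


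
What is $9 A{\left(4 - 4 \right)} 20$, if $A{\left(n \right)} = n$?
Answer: $0$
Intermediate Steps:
$9 A{\left(4 - 4 \right)} 20 = 9 \left(4 - 4\right) 20 = 9 \cdot 0 \cdot 20 = 0 \cdot 20 = 0$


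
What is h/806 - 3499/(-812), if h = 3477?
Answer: 2821759/327236 ≈ 8.6230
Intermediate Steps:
h/806 - 3499/(-812) = 3477/806 - 3499/(-812) = 3477*(1/806) - 3499*(-1/812) = 3477/806 + 3499/812 = 2821759/327236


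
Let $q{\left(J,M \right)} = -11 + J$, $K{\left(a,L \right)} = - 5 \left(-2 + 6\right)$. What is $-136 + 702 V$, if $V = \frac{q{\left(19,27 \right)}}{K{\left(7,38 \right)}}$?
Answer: $- \frac{2084}{5} \approx -416.8$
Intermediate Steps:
$K{\left(a,L \right)} = -20$ ($K{\left(a,L \right)} = \left(-5\right) 4 = -20$)
$V = - \frac{2}{5}$ ($V = \frac{-11 + 19}{-20} = 8 \left(- \frac{1}{20}\right) = - \frac{2}{5} \approx -0.4$)
$-136 + 702 V = -136 + 702 \left(- \frac{2}{5}\right) = -136 - \frac{1404}{5} = - \frac{2084}{5}$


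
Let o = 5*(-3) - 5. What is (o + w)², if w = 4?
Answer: 256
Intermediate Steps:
o = -20 (o = -15 - 5 = -20)
(o + w)² = (-20 + 4)² = (-16)² = 256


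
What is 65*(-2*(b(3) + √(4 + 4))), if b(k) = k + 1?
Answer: -520 - 260*√2 ≈ -887.70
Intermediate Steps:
b(k) = 1 + k
65*(-2*(b(3) + √(4 + 4))) = 65*(-2*((1 + 3) + √(4 + 4))) = 65*(-2*(4 + √8)) = 65*(-2*(4 + 2*√2)) = 65*(-8 - 4*√2) = -520 - 260*√2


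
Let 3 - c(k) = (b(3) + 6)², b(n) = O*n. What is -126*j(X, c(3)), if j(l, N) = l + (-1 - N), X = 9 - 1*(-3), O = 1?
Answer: -11214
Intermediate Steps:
b(n) = n (b(n) = 1*n = n)
X = 12 (X = 9 + 3 = 12)
c(k) = -78 (c(k) = 3 - (3 + 6)² = 3 - 1*9² = 3 - 1*81 = 3 - 81 = -78)
j(l, N) = -1 + l - N
-126*j(X, c(3)) = -126*(-1 + 12 - 1*(-78)) = -126*(-1 + 12 + 78) = -126*89 = -11214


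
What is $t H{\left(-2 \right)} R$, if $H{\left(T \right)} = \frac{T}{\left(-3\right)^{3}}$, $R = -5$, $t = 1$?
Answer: $- \frac{10}{27} \approx -0.37037$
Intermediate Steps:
$H{\left(T \right)} = - \frac{T}{27}$ ($H{\left(T \right)} = \frac{T}{-27} = T \left(- \frac{1}{27}\right) = - \frac{T}{27}$)
$t H{\left(-2 \right)} R = 1 \left(\left(- \frac{1}{27}\right) \left(-2\right)\right) \left(-5\right) = 1 \cdot \frac{2}{27} \left(-5\right) = \frac{2}{27} \left(-5\right) = - \frac{10}{27}$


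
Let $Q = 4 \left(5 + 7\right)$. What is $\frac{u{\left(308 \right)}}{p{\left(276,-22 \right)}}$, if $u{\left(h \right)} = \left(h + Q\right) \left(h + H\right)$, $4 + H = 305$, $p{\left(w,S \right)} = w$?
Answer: $\frac{18067}{23} \approx 785.52$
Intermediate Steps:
$H = 301$ ($H = -4 + 305 = 301$)
$Q = 48$ ($Q = 4 \cdot 12 = 48$)
$u{\left(h \right)} = \left(48 + h\right) \left(301 + h\right)$ ($u{\left(h \right)} = \left(h + 48\right) \left(h + 301\right) = \left(48 + h\right) \left(301 + h\right)$)
$\frac{u{\left(308 \right)}}{p{\left(276,-22 \right)}} = \frac{14448 + 308^{2} + 349 \cdot 308}{276} = \left(14448 + 94864 + 107492\right) \frac{1}{276} = 216804 \cdot \frac{1}{276} = \frac{18067}{23}$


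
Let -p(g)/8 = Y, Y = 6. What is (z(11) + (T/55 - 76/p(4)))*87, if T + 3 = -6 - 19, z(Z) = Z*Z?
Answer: 2336501/220 ≈ 10620.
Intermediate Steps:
z(Z) = Z²
T = -28 (T = -3 + (-6 - 19) = -3 - 25 = -28)
p(g) = -48 (p(g) = -8*6 = -48)
(z(11) + (T/55 - 76/p(4)))*87 = (11² + (-28/55 - 76/(-48)))*87 = (121 + (-28*1/55 - 76*(-1/48)))*87 = (121 + (-28/55 + 19/12))*87 = (121 + 709/660)*87 = (80569/660)*87 = 2336501/220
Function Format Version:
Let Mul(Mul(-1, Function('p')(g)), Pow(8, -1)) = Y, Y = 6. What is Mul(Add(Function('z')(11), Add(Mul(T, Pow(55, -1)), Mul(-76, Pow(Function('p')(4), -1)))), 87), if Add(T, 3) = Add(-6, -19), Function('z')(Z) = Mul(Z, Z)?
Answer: Rational(2336501, 220) ≈ 10620.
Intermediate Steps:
Function('z')(Z) = Pow(Z, 2)
T = -28 (T = Add(-3, Add(-6, -19)) = Add(-3, -25) = -28)
Function('p')(g) = -48 (Function('p')(g) = Mul(-8, 6) = -48)
Mul(Add(Function('z')(11), Add(Mul(T, Pow(55, -1)), Mul(-76, Pow(Function('p')(4), -1)))), 87) = Mul(Add(Pow(11, 2), Add(Mul(-28, Pow(55, -1)), Mul(-76, Pow(-48, -1)))), 87) = Mul(Add(121, Add(Mul(-28, Rational(1, 55)), Mul(-76, Rational(-1, 48)))), 87) = Mul(Add(121, Add(Rational(-28, 55), Rational(19, 12))), 87) = Mul(Add(121, Rational(709, 660)), 87) = Mul(Rational(80569, 660), 87) = Rational(2336501, 220)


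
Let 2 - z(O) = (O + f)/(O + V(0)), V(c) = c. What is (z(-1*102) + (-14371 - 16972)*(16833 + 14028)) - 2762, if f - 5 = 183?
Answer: -49331233190/51 ≈ -9.6728e+8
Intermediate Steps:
f = 188 (f = 5 + 183 = 188)
z(O) = 2 - (188 + O)/O (z(O) = 2 - (O + 188)/(O + 0) = 2 - (188 + O)/O)
(z(-1*102) + (-14371 - 16972)*(16833 + 14028)) - 2762 = ((-188 - 1*102)/((-1*102)) + (-14371 - 16972)*(16833 + 14028)) - 2762 = ((-188 - 102)/(-102) - 31343*30861) - 2762 = (-1/102*(-290) - 967276323) - 2762 = (145/51 - 967276323) - 2762 = -49331092328/51 - 2762 = -49331233190/51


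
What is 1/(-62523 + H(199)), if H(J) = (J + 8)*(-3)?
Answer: -1/63144 ≈ -1.5837e-5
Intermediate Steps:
H(J) = -24 - 3*J (H(J) = (8 + J)*(-3) = -24 - 3*J)
1/(-62523 + H(199)) = 1/(-62523 + (-24 - 3*199)) = 1/(-62523 + (-24 - 597)) = 1/(-62523 - 621) = 1/(-63144) = -1/63144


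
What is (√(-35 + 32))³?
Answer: -3*I*√3 ≈ -5.1962*I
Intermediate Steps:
(√(-35 + 32))³ = (√(-3))³ = (I*√3)³ = -3*I*√3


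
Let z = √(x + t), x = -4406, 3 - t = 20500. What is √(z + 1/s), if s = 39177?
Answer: √(4353 + 511612443*I*√2767)/13059 ≈ 8.8828 + 8.8828*I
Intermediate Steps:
t = -20497 (t = 3 - 1*20500 = 3 - 20500 = -20497)
z = 3*I*√2767 (z = √(-4406 - 20497) = √(-24903) = 3*I*√2767 ≈ 157.81*I)
√(z + 1/s) = √(3*I*√2767 + 1/39177) = √(1/39177 + 3*I*√2767)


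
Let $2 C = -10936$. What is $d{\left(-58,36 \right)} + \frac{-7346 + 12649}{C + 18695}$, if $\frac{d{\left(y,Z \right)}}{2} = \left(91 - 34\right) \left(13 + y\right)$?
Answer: $- \frac{67849207}{13227} \approx -5129.6$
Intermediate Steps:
$C = -5468$ ($C = \frac{1}{2} \left(-10936\right) = -5468$)
$d{\left(y,Z \right)} = 1482 + 114 y$ ($d{\left(y,Z \right)} = 2 \left(91 - 34\right) \left(13 + y\right) = 2 \cdot 57 \left(13 + y\right) = 2 \left(741 + 57 y\right) = 1482 + 114 y$)
$d{\left(-58,36 \right)} + \frac{-7346 + 12649}{C + 18695} = \left(1482 + 114 \left(-58\right)\right) + \frac{-7346 + 12649}{-5468 + 18695} = \left(1482 - 6612\right) + \frac{5303}{13227} = -5130 + 5303 \cdot \frac{1}{13227} = -5130 + \frac{5303}{13227} = - \frac{67849207}{13227}$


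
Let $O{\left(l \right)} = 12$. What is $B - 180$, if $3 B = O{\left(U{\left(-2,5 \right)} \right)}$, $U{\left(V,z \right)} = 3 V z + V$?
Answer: $-176$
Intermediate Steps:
$U{\left(V,z \right)} = V + 3 V z$ ($U{\left(V,z \right)} = 3 V z + V = V + 3 V z$)
$B = 4$ ($B = \frac{1}{3} \cdot 12 = 4$)
$B - 180 = 4 - 180 = -176$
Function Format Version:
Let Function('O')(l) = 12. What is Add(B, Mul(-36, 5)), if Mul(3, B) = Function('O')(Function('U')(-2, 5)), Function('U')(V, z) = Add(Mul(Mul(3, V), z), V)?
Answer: -176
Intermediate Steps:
Function('U')(V, z) = Add(V, Mul(3, V, z)) (Function('U')(V, z) = Add(Mul(3, V, z), V) = Add(V, Mul(3, V, z)))
B = 4 (B = Mul(Rational(1, 3), 12) = 4)
Add(B, Mul(-36, 5)) = Add(4, Mul(-36, 5)) = Add(4, -180) = -176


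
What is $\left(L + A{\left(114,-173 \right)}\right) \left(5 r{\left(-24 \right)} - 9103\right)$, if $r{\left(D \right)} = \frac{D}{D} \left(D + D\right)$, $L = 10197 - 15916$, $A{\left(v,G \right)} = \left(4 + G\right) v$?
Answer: $233434855$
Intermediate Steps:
$A{\left(v,G \right)} = v \left(4 + G\right)$
$L = -5719$
$r{\left(D \right)} = 2 D$ ($r{\left(D \right)} = 1 \cdot 2 D = 2 D$)
$\left(L + A{\left(114,-173 \right)}\right) \left(5 r{\left(-24 \right)} - 9103\right) = \left(-5719 + 114 \left(4 - 173\right)\right) \left(5 \cdot 2 \left(-24\right) - 9103\right) = \left(-5719 + 114 \left(-169\right)\right) \left(5 \left(-48\right) + \left(-17275 + 8172\right)\right) = \left(-5719 - 19266\right) \left(-240 - 9103\right) = \left(-24985\right) \left(-9343\right) = 233434855$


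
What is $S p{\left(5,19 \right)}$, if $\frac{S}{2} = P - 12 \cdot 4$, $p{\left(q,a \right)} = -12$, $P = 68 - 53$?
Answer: $792$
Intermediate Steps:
$P = 15$
$S = -66$ ($S = 2 \left(15 - 12 \cdot 4\right) = 2 \left(15 - 48\right) = 2 \left(-33\right) = -66$)
$S p{\left(5,19 \right)} = \left(-66\right) \left(-12\right) = 792$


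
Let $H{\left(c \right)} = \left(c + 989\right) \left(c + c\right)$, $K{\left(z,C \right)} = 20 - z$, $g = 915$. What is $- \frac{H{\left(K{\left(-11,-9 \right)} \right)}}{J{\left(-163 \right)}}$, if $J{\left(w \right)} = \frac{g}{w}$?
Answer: $\frac{687208}{61} \approx 11266.0$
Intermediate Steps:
$J{\left(w \right)} = \frac{915}{w}$
$H{\left(c \right)} = 2 c \left(989 + c\right)$ ($H{\left(c \right)} = \left(989 + c\right) 2 c = 2 c \left(989 + c\right)$)
$- \frac{H{\left(K{\left(-11,-9 \right)} \right)}}{J{\left(-163 \right)}} = - \frac{2 \left(20 - -11\right) \left(989 + \left(20 - -11\right)\right)}{915 \frac{1}{-163}} = - \frac{2 \left(20 + 11\right) \left(989 + \left(20 + 11\right)\right)}{915 \left(- \frac{1}{163}\right)} = - \frac{2 \cdot 31 \left(989 + 31\right)}{- \frac{915}{163}} = - \frac{2 \cdot 31 \cdot 1020 \left(-163\right)}{915} = - \frac{63240 \left(-163\right)}{915} = \left(-1\right) \left(- \frac{687208}{61}\right) = \frac{687208}{61}$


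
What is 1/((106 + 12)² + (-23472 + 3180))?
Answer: -1/6368 ≈ -0.00015704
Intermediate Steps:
1/((106 + 12)² + (-23472 + 3180)) = 1/(118² - 20292) = 1/(13924 - 20292) = 1/(-6368) = -1/6368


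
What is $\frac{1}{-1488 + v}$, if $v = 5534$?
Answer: $\frac{1}{4046} \approx 0.00024716$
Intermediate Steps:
$\frac{1}{-1488 + v} = \frac{1}{-1488 + 5534} = \frac{1}{4046}$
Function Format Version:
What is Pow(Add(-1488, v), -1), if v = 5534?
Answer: Rational(1, 4046) ≈ 0.00024716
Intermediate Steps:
Pow(Add(-1488, v), -1) = Pow(Add(-1488, 5534), -1) = Pow(4046, -1) = Rational(1, 4046)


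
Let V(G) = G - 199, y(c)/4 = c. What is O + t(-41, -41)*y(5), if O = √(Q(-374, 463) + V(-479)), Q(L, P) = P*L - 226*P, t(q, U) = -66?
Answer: -1320 + 27*I*√382 ≈ -1320.0 + 527.71*I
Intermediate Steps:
y(c) = 4*c
Q(L, P) = -226*P + L*P (Q(L, P) = L*P - 226*P = -226*P + L*P)
V(G) = -199 + G
O = 27*I*√382 (O = √(463*(-226 - 374) + (-199 - 479)) = √(463*(-600) - 678) = √(-277800 - 678) = √(-278478) = 27*I*√382 ≈ 527.71*I)
O + t(-41, -41)*y(5) = 27*I*√382 - 264*5 = 27*I*√382 - 66*20 = 27*I*√382 - 1320 = -1320 + 27*I*√382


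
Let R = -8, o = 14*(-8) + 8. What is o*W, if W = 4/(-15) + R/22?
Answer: 10816/165 ≈ 65.552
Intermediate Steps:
o = -104 (o = -112 + 8 = -104)
W = -104/165 (W = 4/(-15) - 8/22 = 4*(-1/15) - 8*1/22 = -4/15 - 4/11 = -104/165 ≈ -0.63030)
o*W = -104*(-104/165) = 10816/165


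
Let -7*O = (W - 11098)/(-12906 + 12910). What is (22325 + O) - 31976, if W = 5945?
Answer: -265075/28 ≈ -9467.0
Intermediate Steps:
O = 5153/28 (O = -(5945 - 11098)/(7*(-12906 + 12910)) = -(-5153)/(7*4) = -1/7*(-5153/4) = 5153/28 ≈ 184.04)
(22325 + O) - 31976 = (22325 + 5153/28) - 31976 = 630253/28 - 31976 = -265075/28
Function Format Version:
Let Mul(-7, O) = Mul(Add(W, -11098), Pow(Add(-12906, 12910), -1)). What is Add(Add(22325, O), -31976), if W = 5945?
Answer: Rational(-265075, 28) ≈ -9467.0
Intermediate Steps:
O = Rational(5153, 28) (O = Mul(Rational(-1, 7), Mul(Add(5945, -11098), Pow(Add(-12906, 12910), -1))) = Mul(Rational(-1, 7), Mul(-5153, Pow(4, -1))) = Mul(Rational(-1, 7), Mul(-5153, Rational(1, 4))) = Mul(Rational(-1, 7), Rational(-5153, 4)) = Rational(5153, 28) ≈ 184.04)
Add(Add(22325, O), -31976) = Add(Add(22325, Rational(5153, 28)), -31976) = Add(Rational(630253, 28), -31976) = Rational(-265075, 28)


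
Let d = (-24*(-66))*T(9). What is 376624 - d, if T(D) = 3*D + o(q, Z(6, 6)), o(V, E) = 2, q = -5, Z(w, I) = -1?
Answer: 330688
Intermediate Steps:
T(D) = 2 + 3*D (T(D) = 3*D + 2 = 2 + 3*D)
d = 45936 (d = (-24*(-66))*(2 + 3*9) = 1584*(2 + 27) = 1584*29 = 45936)
376624 - d = 376624 - 1*45936 = 376624 - 45936 = 330688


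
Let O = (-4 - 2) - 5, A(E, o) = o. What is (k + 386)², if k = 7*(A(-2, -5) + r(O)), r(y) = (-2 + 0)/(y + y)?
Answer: 14961424/121 ≈ 1.2365e+5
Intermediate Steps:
O = -11 (O = -6 - 5 = -11)
r(y) = -1/y (r(y) = -2*1/(2*y) = -1/y)
k = -378/11 (k = 7*(-5 - 1/(-11)) = 7*(-5 - 1*(-1/11)) = 7*(-5 + 1/11) = 7*(-54/11) = -378/11 ≈ -34.364)
(k + 386)² = (-378/11 + 386)² = (3868/11)² = 14961424/121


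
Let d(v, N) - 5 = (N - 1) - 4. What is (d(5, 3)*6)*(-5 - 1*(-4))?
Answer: -18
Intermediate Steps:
d(v, N) = N (d(v, N) = 5 + ((N - 1) - 4) = 5 + ((-1 + N) - 4) = 5 + (-5 + N) = N)
(d(5, 3)*6)*(-5 - 1*(-4)) = (3*6)*(-5 - 1*(-4)) = 18*(-5 + 4) = 18*(-1) = -18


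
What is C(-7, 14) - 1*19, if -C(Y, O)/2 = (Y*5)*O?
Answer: 961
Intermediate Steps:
C(Y, O) = -10*O*Y (C(Y, O) = -2*Y*5*O = -2*5*Y*O = -10*O*Y)
C(-7, 14) - 1*19 = -10*14*(-7) - 1*19 = 980 - 19 = 961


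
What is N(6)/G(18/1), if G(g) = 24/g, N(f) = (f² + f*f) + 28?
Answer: 75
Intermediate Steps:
N(f) = 28 + 2*f² (N(f) = (f² + f²) + 28 = 2*f² + 28 = 28 + 2*f²)
N(6)/G(18/1) = (28 + 2*6²)/((24/((18/1)))) = (28 + 2*36)/((24/((18*1)))) = (28 + 72)/((24/18)) = 100/((24*(1/18))) = 100/(4/3) = 100*(¾) = 75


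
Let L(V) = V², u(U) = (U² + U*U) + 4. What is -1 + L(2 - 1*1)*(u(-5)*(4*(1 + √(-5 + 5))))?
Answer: 215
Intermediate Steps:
u(U) = 4 + 2*U² (u(U) = (U² + U²) + 4 = 2*U² + 4 = 4 + 2*U²)
-1 + L(2 - 1*1)*(u(-5)*(4*(1 + √(-5 + 5)))) = -1 + (2 - 1*1)²*((4 + 2*(-5)²)*(4*(1 + √(-5 + 5)))) = -1 + (2 - 1)²*((4 + 2*25)*(4*(1 + √0))) = -1 + 1²*((4 + 50)*(4*(1 + 0))) = -1 + 1*(54*(4*1)) = -1 + 1*(54*4) = -1 + 1*216 = -1 + 216 = 215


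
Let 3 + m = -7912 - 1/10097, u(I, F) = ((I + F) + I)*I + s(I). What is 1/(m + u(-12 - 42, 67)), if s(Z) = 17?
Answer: -10097/57391349 ≈ -0.00017593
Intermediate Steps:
u(I, F) = 17 + I*(F + 2*I) (u(I, F) = ((I + F) + I)*I + 17 = ((F + I) + I)*I + 17 = (F + 2*I)*I + 17 = I*(F + 2*I) + 17 = 17 + I*(F + 2*I))
m = -79917756/10097 (m = -3 + (-7912 - 1/10097) = -3 - 79887465/10097 = -79917756/10097 ≈ -7915.0)
1/(m + u(-12 - 42, 67)) = 1/(-79917756/10097 + (17 + 2*(-12 - 42)² + 67*(-12 - 42))) = 1/(-79917756/10097 + (17 + 2*(-54)² + 67*(-54))) = 1/(-79917756/10097 + (17 + 2*2916 - 3618)) = 1/(-79917756/10097 + (17 + 5832 - 3618)) = 1/(-79917756/10097 + 2231) = 1/(-57391349/10097) = -10097/57391349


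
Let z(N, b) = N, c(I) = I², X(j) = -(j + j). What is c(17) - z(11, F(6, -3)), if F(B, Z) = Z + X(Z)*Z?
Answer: 278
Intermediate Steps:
X(j) = -2*j
F(B, Z) = Z - 2*Z² (F(B, Z) = Z + (-2*Z)*Z = Z - 2*Z²)
c(17) - z(11, F(6, -3)) = 17² - 1*11 = 289 - 11 = 278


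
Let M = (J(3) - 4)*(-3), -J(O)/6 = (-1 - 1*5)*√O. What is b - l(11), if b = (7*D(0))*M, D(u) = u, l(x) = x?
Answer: -11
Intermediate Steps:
J(O) = 36*√O (J(O) = -6*(-1 - 1*5)*√O = -6*(-1 - 5)*√O = -(-36)*√O = 36*√O)
M = 12 - 108*√3 (M = (36*√3 - 4)*(-3) = (-4 + 36*√3)*(-3) = 12 - 108*√3 ≈ -175.06)
b = 0 (b = (7*0)*(12 - 108*√3) = 0*(12 - 108*√3) = 0)
b - l(11) = 0 - 1*11 = 0 - 11 = -11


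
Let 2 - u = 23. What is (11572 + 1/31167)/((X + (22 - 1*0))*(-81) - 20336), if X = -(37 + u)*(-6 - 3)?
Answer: -360664525/1052883594 ≈ -0.34255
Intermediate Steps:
u = -21 (u = 2 - 1*23 = 2 - 23 = -21)
X = 144 (X = -(37 - 21)*(-6 - 3) = -16*(-9) = -1*(-144) = 144)
(11572 + 1/31167)/((X + (22 - 1*0))*(-81) - 20336) = (11572 + 1/31167)/((144 + (22 - 1*0))*(-81) - 20336) = (11572 + 1/31167)/((144 + (22 + 0))*(-81) - 20336) = 360664525/(31167*((144 + 22)*(-81) - 20336)) = 360664525/(31167*(166*(-81) - 20336)) = 360664525/(31167*(-13446 - 20336)) = (360664525/31167)/(-33782) = (360664525/31167)*(-1/33782) = -360664525/1052883594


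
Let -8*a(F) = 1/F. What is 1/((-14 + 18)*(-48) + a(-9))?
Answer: -72/13823 ≈ -0.0052087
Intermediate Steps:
a(F) = -1/(8*F)
1/((-14 + 18)*(-48) + a(-9)) = 1/((-14 + 18)*(-48) - ⅛/(-9)) = 1/(4*(-48) - ⅛*(-⅑)) = 1/(-192 + 1/72) = 1/(-13823/72) = -72/13823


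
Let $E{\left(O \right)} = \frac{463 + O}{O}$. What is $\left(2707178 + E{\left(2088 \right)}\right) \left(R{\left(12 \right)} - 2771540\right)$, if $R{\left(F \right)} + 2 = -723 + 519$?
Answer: $- \frac{7833772159032695}{1044} \approx -7.5036 \cdot 10^{12}$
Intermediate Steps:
$R{\left(F \right)} = -206$ ($R{\left(F \right)} = -2 + \left(-723 + 519\right) = -2 - 204 = -206$)
$E{\left(O \right)} = \frac{463 + O}{O}$
$\left(2707178 + E{\left(2088 \right)}\right) \left(R{\left(12 \right)} - 2771540\right) = \left(2707178 + \frac{463 + 2088}{2088}\right) \left(-206 - 2771540\right) = \left(2707178 + \frac{1}{2088} \cdot 2551\right) \left(-2771746\right) = \left(2707178 + \frac{2551}{2088}\right) \left(-2771746\right) = \frac{5652590215}{2088} \left(-2771746\right) = - \frac{7833772159032695}{1044}$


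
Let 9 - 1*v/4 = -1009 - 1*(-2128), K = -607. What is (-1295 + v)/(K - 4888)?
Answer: 1147/1099 ≈ 1.0437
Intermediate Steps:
v = -4440 (v = 36 - 4*(-1009 - 1*(-2128)) = 36 - 4*(-1009 + 2128) = 36 - 4*1119 = 36 - 4476 = -4440)
(-1295 + v)/(K - 4888) = (-1295 - 4440)/(-607 - 4888) = -5735/(-5495) = -5735*(-1/5495) = 1147/1099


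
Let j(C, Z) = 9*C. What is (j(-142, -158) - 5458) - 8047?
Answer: -14783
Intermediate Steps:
(j(-142, -158) - 5458) - 8047 = (9*(-142) - 5458) - 8047 = (-1278 - 5458) - 8047 = -6736 - 8047 = -14783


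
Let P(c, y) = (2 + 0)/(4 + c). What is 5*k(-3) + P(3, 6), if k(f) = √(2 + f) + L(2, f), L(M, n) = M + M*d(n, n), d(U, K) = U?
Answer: -138/7 + 5*I ≈ -19.714 + 5.0*I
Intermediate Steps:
P(c, y) = 2/(4 + c)
L(M, n) = M + M*n
k(f) = 2 + √(2 + f) + 2*f (k(f) = √(2 + f) + 2*(1 + f) = √(2 + f) + (2 + 2*f) = 2 + √(2 + f) + 2*f)
5*k(-3) + P(3, 6) = 5*(2 + √(2 - 3) + 2*(-3)) + 2/(4 + 3) = 5*(2 + √(-1) - 6) + 2/7 = 5*(2 + I - 6) + 2*(⅐) = 5*(-4 + I) + 2/7 = (-20 + 5*I) + 2/7 = -138/7 + 5*I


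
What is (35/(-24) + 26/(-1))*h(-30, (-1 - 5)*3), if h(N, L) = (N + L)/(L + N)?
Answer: -659/24 ≈ -27.458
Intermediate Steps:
h(N, L) = 1 (h(N, L) = (L + N)/(L + N) = 1)
(35/(-24) + 26/(-1))*h(-30, (-1 - 5)*3) = (35/(-24) + 26/(-1))*1 = (35*(-1/24) + 26*(-1))*1 = (-35/24 - 26)*1 = -659/24*1 = -659/24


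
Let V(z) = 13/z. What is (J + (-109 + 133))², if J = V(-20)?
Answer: 218089/400 ≈ 545.22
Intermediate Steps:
J = -13/20 (J = 13/(-20) = 13*(-1/20) = -13/20 ≈ -0.65000)
(J + (-109 + 133))² = (-13/20 + (-109 + 133))² = (-13/20 + 24)² = (467/20)² = 218089/400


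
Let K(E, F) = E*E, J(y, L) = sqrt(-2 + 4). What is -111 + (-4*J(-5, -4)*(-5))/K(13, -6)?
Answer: -111 + 20*sqrt(2)/169 ≈ -110.83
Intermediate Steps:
J(y, L) = sqrt(2)
K(E, F) = E**2
-111 + (-4*J(-5, -4)*(-5))/K(13, -6) = -111 + (-4*sqrt(2)*(-5))/(13**2) = -111 + (20*sqrt(2))/169 = -111 + (20*sqrt(2))*(1/169) = -111 + 20*sqrt(2)/169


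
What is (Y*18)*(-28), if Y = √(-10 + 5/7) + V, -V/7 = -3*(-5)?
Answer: 52920 - 72*I*√455 ≈ 52920.0 - 1535.8*I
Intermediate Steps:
V = -105 (V = -(-21)*(-5) = -7*15 = -105)
Y = -105 + I*√455/7 (Y = √(-10 + 5/7) - 105 = √(-65/7) - 105 = I*√455/7 - 105 = -105 + I*√455/7 ≈ -105.0 + 3.0472*I)
(Y*18)*(-28) = ((-105 + I*√455/7)*18)*(-28) = (-1890 + 18*I*√455/7)*(-28) = 52920 - 72*I*√455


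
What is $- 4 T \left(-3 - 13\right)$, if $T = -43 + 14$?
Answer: $-1856$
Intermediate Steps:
$T = -29$
$- 4 T \left(-3 - 13\right) = \left(-4\right) \left(-29\right) \left(-3 - 13\right) = 116 \left(-16\right) = -1856$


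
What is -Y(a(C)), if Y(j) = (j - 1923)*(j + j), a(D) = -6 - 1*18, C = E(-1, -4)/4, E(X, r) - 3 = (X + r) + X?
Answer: -93456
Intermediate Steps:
E(X, r) = 3 + r + 2*X (E(X, r) = 3 + ((X + r) + X) = 3 + (r + 2*X) = 3 + r + 2*X)
C = -¾ (C = (3 - 4 + 2*(-1))/4 = (3 - 4 - 2)*(¼) = -3*¼ = -¾ ≈ -0.75000)
a(D) = -24 (a(D) = -6 - 18 = -24)
Y(j) = 2*j*(-1923 + j) (Y(j) = (-1923 + j)*(2*j) = 2*j*(-1923 + j))
-Y(a(C)) = -2*(-24)*(-1923 - 24) = -2*(-24)*(-1947) = -1*93456 = -93456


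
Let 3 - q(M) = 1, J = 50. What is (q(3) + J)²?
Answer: 2704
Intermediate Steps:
q(M) = 2 (q(M) = 3 - 1*1 = 3 - 1 = 2)
(q(3) + J)² = (2 + 50)² = 52² = 2704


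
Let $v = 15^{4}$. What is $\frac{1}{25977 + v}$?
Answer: $\frac{1}{76602} \approx 1.3054 \cdot 10^{-5}$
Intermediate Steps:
$v = 50625$
$\frac{1}{25977 + v} = \frac{1}{25977 + 50625} = \frac{1}{76602}$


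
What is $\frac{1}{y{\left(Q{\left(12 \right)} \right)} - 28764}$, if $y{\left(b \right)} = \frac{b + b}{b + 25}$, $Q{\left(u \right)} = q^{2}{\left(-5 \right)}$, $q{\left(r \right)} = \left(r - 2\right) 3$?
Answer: $- \frac{233}{6701571} \approx -3.4768 \cdot 10^{-5}$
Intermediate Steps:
$q{\left(r \right)} = -6 + 3 r$ ($q{\left(r \right)} = \left(-2 + r\right) 3 = -6 + 3 r$)
$Q{\left(u \right)} = 441$ ($Q{\left(u \right)} = \left(-6 + 3 \left(-5\right)\right)^{2} = \left(-6 - 15\right)^{2} = \left(-21\right)^{2} = 441$)
$y{\left(b \right)} = \frac{2 b}{25 + b}$
$\frac{1}{y{\left(Q{\left(12 \right)} \right)} - 28764} = \frac{1}{2 \cdot 441 \frac{1}{25 + 441} - 28764} = \frac{1}{2 \cdot 441 \cdot \frac{1}{466} - 28764} = \frac{1}{\frac{441}{233} - 28764} = \frac{1}{- \frac{6701571}{233}} = - \frac{233}{6701571}$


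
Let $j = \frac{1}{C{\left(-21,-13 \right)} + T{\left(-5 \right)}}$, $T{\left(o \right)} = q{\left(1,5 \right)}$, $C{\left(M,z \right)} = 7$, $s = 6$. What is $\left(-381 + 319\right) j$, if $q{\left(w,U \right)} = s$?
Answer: $- \frac{62}{13} \approx -4.7692$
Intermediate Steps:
$q{\left(w,U \right)} = 6$
$T{\left(o \right)} = 6$
$j = \frac{1}{13}$ ($j = \frac{1}{7 + 6} = \frac{1}{13} \approx 0.076923$)
$\left(-381 + 319\right) j = \left(-381 + 319\right) \frac{1}{13} = \left(-62\right) \frac{1}{13} = - \frac{62}{13}$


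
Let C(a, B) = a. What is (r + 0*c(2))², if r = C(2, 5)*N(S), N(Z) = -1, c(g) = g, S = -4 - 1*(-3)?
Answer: 4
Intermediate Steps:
S = -1 (S = -4 + 3 = -1)
r = -2 (r = 2*(-1) = -2)
(r + 0*c(2))² = (-2 + 0*2)² = (-2 + 0)² = (-2)² = 4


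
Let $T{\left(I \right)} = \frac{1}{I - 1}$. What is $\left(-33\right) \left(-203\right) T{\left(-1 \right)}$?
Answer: $- \frac{6699}{2} \approx -3349.5$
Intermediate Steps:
$T{\left(I \right)} = \frac{1}{-1 + I}$
$\left(-33\right) \left(-203\right) T{\left(-1 \right)} = \frac{\left(-33\right) \left(-203\right)}{-1 - 1} = \frac{6699}{-2} = 6699 \left(- \frac{1}{2}\right) = - \frac{6699}{2}$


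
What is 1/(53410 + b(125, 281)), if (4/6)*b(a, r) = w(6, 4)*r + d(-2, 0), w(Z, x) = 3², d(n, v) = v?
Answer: 2/114407 ≈ 1.7481e-5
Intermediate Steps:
w(Z, x) = 9
b(a, r) = 27*r/2 (b(a, r) = 3*(9*r + 0)/2 = 3*(9*r)/2 = 27*r/2)
1/(53410 + b(125, 281)) = 1/(53410 + (27/2)*281) = 1/(53410 + 7587/2) = 1/(114407/2) = 2/114407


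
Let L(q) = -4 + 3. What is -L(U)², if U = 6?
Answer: -1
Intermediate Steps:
L(q) = -1
-L(U)² = -1*(-1)² = -1*1 = -1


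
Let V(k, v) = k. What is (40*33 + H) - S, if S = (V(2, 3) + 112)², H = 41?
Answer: -11635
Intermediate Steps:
S = 12996 (S = (2 + 112)² = 114² = 12996)
(40*33 + H) - S = (40*33 + 41) - 1*12996 = (1320 + 41) - 12996 = 1361 - 12996 = -11635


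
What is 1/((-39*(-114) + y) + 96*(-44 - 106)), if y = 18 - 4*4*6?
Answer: -1/10032 ≈ -9.9681e-5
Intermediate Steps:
y = -78 (y = 18 - 16*6 = 18 - 96 = -78)
1/((-39*(-114) + y) + 96*(-44 - 106)) = 1/((-39*(-114) - 78) + 96*(-44 - 106)) = 1/((4446 - 78) + 96*(-150)) = 1/(4368 - 14400) = 1/(-10032) = -1/10032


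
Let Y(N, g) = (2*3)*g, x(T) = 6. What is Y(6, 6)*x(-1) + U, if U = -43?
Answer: 173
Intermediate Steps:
Y(N, g) = 6*g
Y(6, 6)*x(-1) + U = (6*6)*6 - 43 = 36*6 - 43 = 216 - 43 = 173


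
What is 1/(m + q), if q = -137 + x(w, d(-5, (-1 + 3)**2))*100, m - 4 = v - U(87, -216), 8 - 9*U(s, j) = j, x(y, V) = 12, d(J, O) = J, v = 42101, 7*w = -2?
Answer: 9/388288 ≈ 2.3179e-5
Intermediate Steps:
w = -2/7 (w = (1/7)*(-2) = -2/7 ≈ -0.28571)
U(s, j) = 8/9 - j/9
m = 378721/9 (m = 4 + (42101 - (8/9 - 1/9*(-216))) = 4 + (42101 - (8/9 + 24)) = 4 + (42101 - 1*224/9) = 4 + (42101 - 224/9) = 4 + 378685/9 = 378721/9 ≈ 42080.)
q = 1063 (q = -137 + 12*100 = -137 + 1200 = 1063)
1/(m + q) = 1/(378721/9 + 1063) = 1/(388288/9) = 9/388288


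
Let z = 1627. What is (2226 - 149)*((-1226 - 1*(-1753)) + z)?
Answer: 4473858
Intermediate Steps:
(2226 - 149)*((-1226 - 1*(-1753)) + z) = (2226 - 149)*((-1226 - 1*(-1753)) + 1627) = 2077*((-1226 + 1753) + 1627) = 2077*(527 + 1627) = 2077*2154 = 4473858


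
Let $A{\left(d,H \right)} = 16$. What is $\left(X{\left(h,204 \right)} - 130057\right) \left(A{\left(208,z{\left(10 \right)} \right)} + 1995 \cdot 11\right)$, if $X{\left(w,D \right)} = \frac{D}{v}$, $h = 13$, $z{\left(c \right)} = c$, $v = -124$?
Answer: $- \frac{88542755098}{31} \approx -2.8562 \cdot 10^{9}$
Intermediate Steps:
$X{\left(w,D \right)} = - \frac{D}{124}$ ($X{\left(w,D \right)} = \frac{D}{-124} = D \left(- \frac{1}{124}\right) = - \frac{D}{124}$)
$\left(X{\left(h,204 \right)} - 130057\right) \left(A{\left(208,z{\left(10 \right)} \right)} + 1995 \cdot 11\right) = \left(\left(- \frac{1}{124}\right) 204 - 130057\right) \left(16 + 1995 \cdot 11\right) = \left(- \frac{51}{31} - 130057\right) \left(16 + 21945\right) = \left(- \frac{4031818}{31}\right) 21961 = - \frac{88542755098}{31}$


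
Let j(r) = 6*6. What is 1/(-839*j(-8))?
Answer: -1/30204 ≈ -3.3108e-5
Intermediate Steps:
j(r) = 36
1/(-839*j(-8)) = 1/(-839*36) = 1/(-30204) = -1/30204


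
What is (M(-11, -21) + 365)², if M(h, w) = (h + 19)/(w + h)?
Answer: 2128681/16 ≈ 1.3304e+5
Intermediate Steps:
M(h, w) = (19 + h)/(h + w)
(M(-11, -21) + 365)² = ((19 - 11)/(-11 - 21) + 365)² = (8/(-32) + 365)² = (-1/32*8 + 365)² = (-¼ + 365)² = (1459/4)² = 2128681/16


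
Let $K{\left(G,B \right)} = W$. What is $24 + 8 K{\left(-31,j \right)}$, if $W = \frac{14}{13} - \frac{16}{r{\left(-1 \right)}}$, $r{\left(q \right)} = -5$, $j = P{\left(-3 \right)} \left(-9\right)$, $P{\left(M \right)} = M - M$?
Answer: $\frac{3784}{65} \approx 58.215$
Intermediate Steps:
$P{\left(M \right)} = 0$
$j = 0$ ($j = 0 \left(-9\right) = 0$)
$W = \frac{278}{65}$ ($W = \frac{14}{13} - \frac{16}{-5} = 14 \cdot \frac{1}{13} - - \frac{16}{5} = \frac{14}{13} + \frac{16}{5} = \frac{278}{65} \approx 4.2769$)
$K{\left(G,B \right)} = \frac{278}{65}$
$24 + 8 K{\left(-31,j \right)} = 24 + 8 \cdot \frac{278}{65} = 24 + \frac{2224}{65} = \frac{3784}{65}$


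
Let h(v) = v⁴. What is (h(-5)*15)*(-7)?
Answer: -65625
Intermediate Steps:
(h(-5)*15)*(-7) = ((-5)⁴*15)*(-7) = (625*15)*(-7) = 9375*(-7) = -65625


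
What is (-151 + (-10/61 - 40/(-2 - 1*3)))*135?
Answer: -1178955/61 ≈ -19327.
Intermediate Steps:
(-151 + (-10/61 - 40/(-2 - 1*3)))*135 = (-151 + (-10*1/61 - 40/(-2 - 3)))*135 = (-151 + (-10/61 - 40/(-5)))*135 = (-151 + (-10/61 - 40*(-⅕)))*135 = (-151 + (-10/61 + 8))*135 = (-151 + 478/61)*135 = -8733/61*135 = -1178955/61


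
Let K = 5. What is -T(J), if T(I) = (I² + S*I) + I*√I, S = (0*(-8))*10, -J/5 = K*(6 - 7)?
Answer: -750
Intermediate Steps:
J = 25 (J = -25*(6 - 7) = -25*(-1) = -5*(-5) = 25)
S = 0 (S = 0*10 = 0)
T(I) = I² + I^(3/2) (T(I) = (I² + 0*I) + I*√I = (I² + 0) + I^(3/2) = I² + I^(3/2))
-T(J) = -(25² + 25^(3/2)) = -(625 + 125) = -1*750 = -750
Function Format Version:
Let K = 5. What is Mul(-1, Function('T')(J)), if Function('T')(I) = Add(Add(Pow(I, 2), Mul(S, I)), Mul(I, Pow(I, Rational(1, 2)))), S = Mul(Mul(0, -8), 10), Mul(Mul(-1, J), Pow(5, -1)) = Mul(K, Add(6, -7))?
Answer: -750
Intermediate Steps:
J = 25 (J = Mul(-5, Mul(5, Add(6, -7))) = Mul(-5, Mul(5, -1)) = Mul(-5, -5) = 25)
S = 0 (S = Mul(0, 10) = 0)
Function('T')(I) = Add(Pow(I, 2), Pow(I, Rational(3, 2))) (Function('T')(I) = Add(Add(Pow(I, 2), Mul(0, I)), Mul(I, Pow(I, Rational(1, 2)))) = Add(Add(Pow(I, 2), 0), Pow(I, Rational(3, 2))) = Add(Pow(I, 2), Pow(I, Rational(3, 2))))
Mul(-1, Function('T')(J)) = Mul(-1, Add(Pow(25, 2), Pow(25, Rational(3, 2)))) = Mul(-1, Add(625, 125)) = Mul(-1, 750) = -750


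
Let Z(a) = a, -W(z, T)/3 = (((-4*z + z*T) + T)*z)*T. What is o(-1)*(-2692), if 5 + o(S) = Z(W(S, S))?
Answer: 45764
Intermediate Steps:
W(z, T) = -3*T*z*(T - 4*z + T*z) (W(z, T) = -3*((-4*z + z*T) + T)*z*T = -3*((-4*z + T*z) + T)*z*T = -3*(T - 4*z + T*z)*z*T = -3*z*(T - 4*z + T*z)*T = -3*T*z*(T - 4*z + T*z))
o(S) = -5 + 3*S**2*(-S**2 + 3*S) (o(S) = -5 + 3*S*S*(-S + 4*S - S*S) = -5 + 3*S*S*(-S + 4*S - S**2) = -5 + 3*S*S*(-S**2 + 3*S) = -5 + 3*S**2*(-S**2 + 3*S))
o(-1)*(-2692) = (-5 + 3*(-1)**3*(3 - 1*(-1)))*(-2692) = (-5 + 3*(-1)*(3 + 1))*(-2692) = (-5 + 3*(-1)*4)*(-2692) = (-5 - 12)*(-2692) = -17*(-2692) = 45764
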